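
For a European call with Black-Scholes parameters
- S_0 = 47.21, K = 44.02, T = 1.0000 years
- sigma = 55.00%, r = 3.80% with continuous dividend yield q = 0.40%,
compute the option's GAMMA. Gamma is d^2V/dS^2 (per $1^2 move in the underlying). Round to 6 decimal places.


Answer: Gamma = 0.013741

Derivation:
d1 = 0.4640211972; d2 = -0.0859788028
phi(d1) = 0.3582241508; exp(-qT) = 0.9960079893; exp(-rT) = 0.9627129409
Gamma = exp(-qT) * phi(d1) / (S * sigma * sqrt(T)) = 0.9960079893 * 0.3582241508 / (47.2100 * 0.5500 * 1.0000000000) = 0.013741


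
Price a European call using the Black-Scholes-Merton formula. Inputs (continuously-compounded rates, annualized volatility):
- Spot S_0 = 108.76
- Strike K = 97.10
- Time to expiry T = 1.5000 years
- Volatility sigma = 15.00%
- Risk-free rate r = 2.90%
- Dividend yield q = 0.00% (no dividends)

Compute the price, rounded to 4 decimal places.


Answer: Price = 17.8049

Derivation:
d1 = (ln(S/K) + (r - q + 0.5*sigma^2) * T) / (sigma * sqrt(T)) = 0.94592351
d2 = d1 - sigma * sqrt(T) = 0.76221178
exp(-rT) = 0.95743255; exp(-qT) = 1.00000000
C = S_0 * exp(-qT) * N(d1) - K * exp(-rT) * N(d2)
N(d1) = 0.82790620; N(d2) = 0.77703319
C = 108.7600 * 1.00000000 * 0.82790620 - 97.1000 * 0.95743255 * 0.77703319 = 17.8049


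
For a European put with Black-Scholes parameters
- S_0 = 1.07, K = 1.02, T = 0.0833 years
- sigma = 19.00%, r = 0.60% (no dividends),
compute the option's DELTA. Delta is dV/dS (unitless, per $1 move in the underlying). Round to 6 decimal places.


Answer: Delta = -0.181616

Derivation:
d1 = 0.9092238639; d2 = 0.8543865591
phi(d1) = 0.2638742670; exp(-qT) = 1.0000000000; exp(-rT) = 0.9995003249
N(-d1) = 0.1816159850
Delta = -exp(-qT) * N(-d1) = -1.0000000000 * 0.1816159850 = -0.181616


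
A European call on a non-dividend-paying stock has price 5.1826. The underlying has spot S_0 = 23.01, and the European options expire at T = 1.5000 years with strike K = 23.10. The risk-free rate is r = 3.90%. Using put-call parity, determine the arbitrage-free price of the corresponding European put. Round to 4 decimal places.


Answer: Put price = 3.9600

Derivation:
Put-call parity: C - P = S_0 * exp(-qT) - K * exp(-rT).
S_0 * exp(-qT) = 23.0100 * 1.00000000 = 23.01000000
K * exp(-rT) = 23.1000 * 0.94317824 = 21.78741735
P = C - S*exp(-qT) + K*exp(-rT)
P = 5.1826 - 23.01000000 + 21.78741735 = 3.9600


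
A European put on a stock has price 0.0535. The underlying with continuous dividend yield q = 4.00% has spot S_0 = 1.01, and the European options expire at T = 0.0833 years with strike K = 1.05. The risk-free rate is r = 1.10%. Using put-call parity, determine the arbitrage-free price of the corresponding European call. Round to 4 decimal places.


Put-call parity: C - P = S_0 * exp(-qT) - K * exp(-rT).
S_0 * exp(-qT) = 1.0100 * 0.99667354 = 1.00664028
K * exp(-rT) = 1.0500 * 0.99908412 = 1.04903833
C = P + S*exp(-qT) - K*exp(-rT)
C = 0.0535 + 1.00664028 - 1.04903833 = 0.0111

Answer: Call price = 0.0111


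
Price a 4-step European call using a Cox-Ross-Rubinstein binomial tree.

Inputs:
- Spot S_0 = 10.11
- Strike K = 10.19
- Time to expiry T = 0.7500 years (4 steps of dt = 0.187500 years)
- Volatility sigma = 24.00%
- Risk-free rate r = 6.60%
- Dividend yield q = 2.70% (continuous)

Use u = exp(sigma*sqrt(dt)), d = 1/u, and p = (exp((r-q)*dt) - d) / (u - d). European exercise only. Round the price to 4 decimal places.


Answer: Price = V(0,0) = 0.8851

Derivation:
dt = T/N = 0.187500
u = exp(sigma*sqrt(dt)) = 1.109515; d = 1/u = 0.901295
p = (exp((r-q)*dt) - d) / (u - d) = 0.509290
Discount per step: exp(-r*dt) = 0.987701
Stock lattice S(k, i) with i counting down-moves:
  k=0: S(0,0) = 10.1100
  k=1: S(1,0) = 11.2172; S(1,1) = 9.1121
  k=2: S(2,0) = 12.4456; S(2,1) = 10.1100; S(2,2) = 8.2127
  k=3: S(3,0) = 13.8086; S(3,1) = 11.2172; S(3,2) = 9.1121; S(3,3) = 7.4020
  k=4: S(4,0) = 15.3209; S(4,1) = 12.4456; S(4,2) = 10.1100; S(4,3) = 8.2127; S(4,4) = 6.6714
Terminal payoffs V(N, i) = max(S_T - K, 0):
  V(4,0) = 5.130890; V(4,1) = 2.255650; V(4,2) = 0.000000; V(4,3) = 0.000000; V(4,4) = 0.000000
Backward induction: V(k, i) = exp(-r*dt) * [p * V(k+1, i) + (1-p) * V(k+1, i+1)].
  V(3,0) = exp(-r*dt) * [p*5.130890 + (1-p)*2.255650] = 3.674230
  V(3,1) = exp(-r*dt) * [p*2.255650 + (1-p)*0.000000] = 1.134652
  V(3,2) = exp(-r*dt) * [p*0.000000 + (1-p)*0.000000] = 0.000000
  V(3,3) = exp(-r*dt) * [p*0.000000 + (1-p)*0.000000] = 0.000000
  V(2,0) = exp(-r*dt) * [p*3.674230 + (1-p)*1.134652] = 2.398173
  V(2,1) = exp(-r*dt) * [p*1.134652 + (1-p)*0.000000] = 0.570760
  V(2,2) = exp(-r*dt) * [p*0.000000 + (1-p)*0.000000] = 0.000000
  V(1,0) = exp(-r*dt) * [p*2.398173 + (1-p)*0.570760] = 1.482978
  V(1,1) = exp(-r*dt) * [p*0.570760 + (1-p)*0.000000] = 0.287108
  V(0,0) = exp(-r*dt) * [p*1.482978 + (1-p)*0.287108] = 0.885131


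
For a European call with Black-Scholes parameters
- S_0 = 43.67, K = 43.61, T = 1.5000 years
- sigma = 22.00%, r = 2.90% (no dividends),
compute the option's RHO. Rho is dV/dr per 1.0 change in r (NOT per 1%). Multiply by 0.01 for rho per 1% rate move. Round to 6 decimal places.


Answer: Rho = 32.110253

Derivation:
d1 = 0.3012682572; d2 = 0.0318243855
phi(d1) = 0.3812424271; exp(-qT) = 1.0000000000; exp(-rT) = 0.9574325541
N(d2) = 0.5126939502
Rho = K*T*exp(-rT)*N(d2) = 43.6100 * 1.5000 * 0.9574325541 * 0.5126939502 = 32.110253


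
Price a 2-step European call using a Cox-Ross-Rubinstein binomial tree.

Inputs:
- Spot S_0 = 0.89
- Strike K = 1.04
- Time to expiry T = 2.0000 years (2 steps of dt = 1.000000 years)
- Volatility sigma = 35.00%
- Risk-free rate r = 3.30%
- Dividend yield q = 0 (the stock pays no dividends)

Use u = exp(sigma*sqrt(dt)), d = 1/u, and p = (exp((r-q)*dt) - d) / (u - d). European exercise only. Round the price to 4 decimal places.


Answer: Price = V(0,0) = 0.1492

Derivation:
dt = T/N = 1.000000
u = exp(sigma*sqrt(dt)) = 1.419068; d = 1/u = 0.704688
p = (exp((r-q)*dt) - d) / (u - d) = 0.460347
Discount per step: exp(-r*dt) = 0.967539
Stock lattice S(k, i) with i counting down-moves:
  k=0: S(0,0) = 0.8900
  k=1: S(1,0) = 1.2630; S(1,1) = 0.6272
  k=2: S(2,0) = 1.7922; S(2,1) = 0.8900; S(2,2) = 0.4420
Terminal payoffs V(N, i) = max(S_T - K, 0):
  V(2,0) = 0.752240; V(2,1) = 0.000000; V(2,2) = 0.000000
Backward induction: V(k, i) = exp(-r*dt) * [p * V(k+1, i) + (1-p) * V(k+1, i+1)].
  V(1,0) = exp(-r*dt) * [p*0.752240 + (1-p)*0.000000] = 0.335050
  V(1,1) = exp(-r*dt) * [p*0.000000 + (1-p)*0.000000] = 0.000000
  V(0,0) = exp(-r*dt) * [p*0.335050 + (1-p)*0.000000] = 0.149233


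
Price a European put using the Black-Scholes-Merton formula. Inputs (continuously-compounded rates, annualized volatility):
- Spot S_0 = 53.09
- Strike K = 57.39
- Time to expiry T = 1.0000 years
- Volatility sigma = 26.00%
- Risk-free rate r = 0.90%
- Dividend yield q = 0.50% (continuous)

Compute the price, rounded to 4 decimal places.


d1 = (ln(S/K) + (r - q + 0.5*sigma^2) * T) / (sigma * sqrt(T)) = -0.15415956
d2 = d1 - sigma * sqrt(T) = -0.41415956
exp(-rT) = 0.99104038; exp(-qT) = 0.99501248
P = K * exp(-rT) * N(-d2) - S_0 * exp(-qT) * N(-d1)
N(-d1) = 0.56125804; N(-d2) = 0.66062137
P = 57.3900 * 0.99104038 * 0.66062137 - 53.0900 * 0.99501248 * 0.56125804 = 7.9248

Answer: Price = 7.9248


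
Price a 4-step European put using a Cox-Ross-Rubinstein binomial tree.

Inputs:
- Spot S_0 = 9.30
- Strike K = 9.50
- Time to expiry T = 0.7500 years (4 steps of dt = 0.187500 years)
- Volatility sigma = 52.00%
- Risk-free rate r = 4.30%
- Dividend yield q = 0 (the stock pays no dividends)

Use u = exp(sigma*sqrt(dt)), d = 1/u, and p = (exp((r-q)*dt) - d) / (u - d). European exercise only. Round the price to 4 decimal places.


dt = T/N = 0.187500
u = exp(sigma*sqrt(dt)) = 1.252531; d = 1/u = 0.798383
p = (exp((r-q)*dt) - d) / (u - d) = 0.461770
Discount per step: exp(-r*dt) = 0.991970
Stock lattice S(k, i) with i counting down-moves:
  k=0: S(0,0) = 9.3000
  k=1: S(1,0) = 11.6485; S(1,1) = 7.4250
  k=2: S(2,0) = 14.5902; S(2,1) = 9.3000; S(2,2) = 5.9280
  k=3: S(3,0) = 18.2746; S(3,1) = 11.6485; S(3,2) = 7.4250; S(3,3) = 4.7328
  k=4: S(4,0) = 22.8896; S(4,1) = 14.5902; S(4,2) = 9.3000; S(4,3) = 5.9280; S(4,4) = 3.7786
Terminal payoffs V(N, i) = max(K - S_T, 0):
  V(4,0) = 0.000000; V(4,1) = 0.000000; V(4,2) = 0.200000; V(4,3) = 3.572034; V(4,4) = 5.721421
Backward induction: V(k, i) = exp(-r*dt) * [p * V(k+1, i) + (1-p) * V(k+1, i+1)].
  V(3,0) = exp(-r*dt) * [p*0.000000 + (1-p)*0.000000] = 0.000000
  V(3,1) = exp(-r*dt) * [p*0.000000 + (1-p)*0.200000] = 0.106782
  V(3,2) = exp(-r*dt) * [p*0.200000 + (1-p)*3.572034] = 1.998750
  V(3,3) = exp(-r*dt) * [p*3.572034 + (1-p)*5.721421] = 4.690926
  V(2,0) = exp(-r*dt) * [p*0.000000 + (1-p)*0.106782] = 0.057012
  V(2,1) = exp(-r*dt) * [p*0.106782 + (1-p)*1.998750] = 1.116062
  V(2,2) = exp(-r*dt) * [p*1.998750 + (1-p)*4.690926] = 3.420075
  V(1,0) = exp(-r*dt) * [p*0.057012 + (1-p)*1.116062] = 0.621989
  V(1,1) = exp(-r*dt) * [p*1.116062 + (1-p)*3.420075] = 2.337231
  V(0,0) = exp(-r*dt) * [p*0.621989 + (1-p)*2.337231] = 1.532776

Answer: Price = V(0,0) = 1.5328


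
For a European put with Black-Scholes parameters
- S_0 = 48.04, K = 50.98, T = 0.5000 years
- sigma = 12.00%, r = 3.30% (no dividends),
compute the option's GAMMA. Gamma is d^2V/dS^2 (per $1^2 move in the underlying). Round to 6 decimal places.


d1 = -0.4631478911; d2 = -0.5480007048
phi(d1) = 0.3583692077; exp(-qT) = 1.0000000000; exp(-rT) = 0.9836353794
Gamma = exp(-qT) * phi(d1) / (S * sigma * sqrt(T)) = 1.0000000000 * 0.3583692077 / (48.0400 * 0.1200 * 0.7071067812) = 0.087915

Answer: Gamma = 0.087915


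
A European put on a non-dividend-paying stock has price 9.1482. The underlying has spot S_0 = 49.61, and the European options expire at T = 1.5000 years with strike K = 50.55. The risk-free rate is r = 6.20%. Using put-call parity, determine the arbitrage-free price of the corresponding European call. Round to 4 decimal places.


Put-call parity: C - P = S_0 * exp(-qT) - K * exp(-rT).
S_0 * exp(-qT) = 49.6100 * 1.00000000 = 49.61000000
K * exp(-rT) = 50.5500 * 0.91119350 = 46.06083144
C = P + S*exp(-qT) - K*exp(-rT)
C = 9.1482 + 49.61000000 - 46.06083144 = 12.6974

Answer: Call price = 12.6974


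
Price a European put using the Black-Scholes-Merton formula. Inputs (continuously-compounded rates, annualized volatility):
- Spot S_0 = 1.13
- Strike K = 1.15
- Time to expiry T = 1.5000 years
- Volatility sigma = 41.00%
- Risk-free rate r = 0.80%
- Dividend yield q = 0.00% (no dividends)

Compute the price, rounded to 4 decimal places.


d1 = (ln(S/K) + (r - q + 0.5*sigma^2) * T) / (sigma * sqrt(T)) = 0.24003146
d2 = d1 - sigma * sqrt(T) = -0.26211394
exp(-rT) = 0.98807171; exp(-qT) = 1.00000000
P = K * exp(-rT) * N(-d2) - S_0 * exp(-qT) * N(-d1)
N(-d1) = 0.40515294; N(-d2) = 0.60338320
P = 1.1500 * 0.98807171 * 0.60338320 - 1.1300 * 1.00000000 * 0.40515294 = 0.2278

Answer: Price = 0.2278


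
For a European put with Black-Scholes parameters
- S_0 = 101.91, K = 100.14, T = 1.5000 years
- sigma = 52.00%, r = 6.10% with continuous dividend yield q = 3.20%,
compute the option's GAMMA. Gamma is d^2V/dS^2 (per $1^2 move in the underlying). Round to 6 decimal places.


d1 = 0.4142477565; d2 = -0.2226195766
phi(d1) = 0.3661401355; exp(-qT) = 0.9531337871; exp(-rT) = 0.9125613162
Gamma = exp(-qT) * phi(d1) / (S * sigma * sqrt(T)) = 0.9531337871 * 0.3661401355 / (101.9100 * 0.5200 * 1.2247448714) = 0.005377

Answer: Gamma = 0.005377


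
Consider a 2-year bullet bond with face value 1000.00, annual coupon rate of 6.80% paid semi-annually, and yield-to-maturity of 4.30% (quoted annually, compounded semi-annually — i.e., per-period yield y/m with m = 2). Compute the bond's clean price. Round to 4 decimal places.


Coupon per period c = face * coupon_rate / m = 34.000000
Periods per year m = 2; per-period yield y/m = 0.021500
Number of cashflows N = 4
Cashflows (t years, CF_t, discount factor 1/(1+y/m)^(m*t), PV):
  t = 0.5000: CF_t = 34.000000, DF = 0.978953, PV = 33.284386
  t = 1.0000: CF_t = 34.000000, DF = 0.958348, PV = 32.583833
  t = 1.5000: CF_t = 34.000000, DF = 0.938177, PV = 31.898026
  t = 2.0000: CF_t = 1034.000000, DF = 0.918431, PV = 949.657615
Price P = sum_t PV_t = 1047.423859

Answer: Price = 1047.4239


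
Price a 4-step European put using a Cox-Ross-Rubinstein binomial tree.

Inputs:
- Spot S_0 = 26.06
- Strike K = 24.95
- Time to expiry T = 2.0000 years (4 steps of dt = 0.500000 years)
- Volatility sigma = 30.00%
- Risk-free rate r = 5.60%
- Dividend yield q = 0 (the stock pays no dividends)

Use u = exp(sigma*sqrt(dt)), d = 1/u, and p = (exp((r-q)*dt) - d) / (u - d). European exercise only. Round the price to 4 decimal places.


Answer: Price = V(0,0) = 2.3602

Derivation:
dt = T/N = 0.500000
u = exp(sigma*sqrt(dt)) = 1.236311; d = 1/u = 0.808858
p = (exp((r-q)*dt) - d) / (u - d) = 0.513595
Discount per step: exp(-r*dt) = 0.972388
Stock lattice S(k, i) with i counting down-moves:
  k=0: S(0,0) = 26.0600
  k=1: S(1,0) = 32.2183; S(1,1) = 21.0788
  k=2: S(2,0) = 39.8318; S(2,1) = 26.0600; S(2,2) = 17.0498
  k=3: S(3,0) = 49.2445; S(3,1) = 32.2183; S(3,2) = 21.0788; S(3,3) = 13.7909
  k=4: S(4,0) = 60.8815; S(4,1) = 39.8318; S(4,2) = 26.0600; S(4,3) = 17.0498; S(4,4) = 11.1548
Terminal payoffs V(N, i) = max(K - S_T, 0):
  V(4,0) = 0.000000; V(4,1) = 0.000000; V(4,2) = 0.000000; V(4,3) = 7.900217; V(4,4) = 13.795161
Backward induction: V(k, i) = exp(-r*dt) * [p * V(k+1, i) + (1-p) * V(k+1, i+1)].
  V(3,0) = exp(-r*dt) * [p*0.000000 + (1-p)*0.000000] = 0.000000
  V(3,1) = exp(-r*dt) * [p*0.000000 + (1-p)*0.000000] = 0.000000
  V(3,2) = exp(-r*dt) * [p*0.000000 + (1-p)*7.900217] = 3.736602
  V(3,3) = exp(-r*dt) * [p*7.900217 + (1-p)*13.795161] = 10.470238
  V(2,0) = exp(-r*dt) * [p*0.000000 + (1-p)*0.000000] = 0.000000
  V(2,1) = exp(-r*dt) * [p*0.000000 + (1-p)*3.736602] = 1.767318
  V(2,2) = exp(-r*dt) * [p*3.736602 + (1-p)*10.470238] = 6.818268
  V(1,0) = exp(-r*dt) * [p*0.000000 + (1-p)*1.767318] = 0.835897
  V(1,1) = exp(-r*dt) * [p*1.767318 + (1-p)*6.818268] = 4.107491
  V(0,0) = exp(-r*dt) * [p*0.835897 + (1-p)*4.107491] = 2.360197


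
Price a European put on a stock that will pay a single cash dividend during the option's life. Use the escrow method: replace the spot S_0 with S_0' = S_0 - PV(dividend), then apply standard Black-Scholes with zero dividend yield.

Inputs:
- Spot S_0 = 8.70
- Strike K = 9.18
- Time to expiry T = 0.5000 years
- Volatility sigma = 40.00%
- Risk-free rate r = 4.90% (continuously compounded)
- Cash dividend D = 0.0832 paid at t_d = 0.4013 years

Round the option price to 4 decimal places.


PV(D) = D * exp(-r * t_d) = 0.0832 * 0.98052837 = 0.08157996
S_0' = S_0 - PV(D) = 8.7000 - 0.08157996 = 8.61842004
d1 = (ln(S_0'/K) + (r + sigma^2/2)*T) / (sigma*sqrt(T)) = 0.00485985
d2 = d1 - sigma*sqrt(T) = -0.27798286
exp(-rT) = 0.97579769
N(-d1) = 0.49806121; N(-d2) = 0.60948724
P = K * exp(-rT) * N(-d2) - S_0' * N(-d1) = 9.1800 * 0.97579769 * 0.60948724 - 8.61842004 * 0.49806121 = 1.1672

Answer: Price = 1.1672


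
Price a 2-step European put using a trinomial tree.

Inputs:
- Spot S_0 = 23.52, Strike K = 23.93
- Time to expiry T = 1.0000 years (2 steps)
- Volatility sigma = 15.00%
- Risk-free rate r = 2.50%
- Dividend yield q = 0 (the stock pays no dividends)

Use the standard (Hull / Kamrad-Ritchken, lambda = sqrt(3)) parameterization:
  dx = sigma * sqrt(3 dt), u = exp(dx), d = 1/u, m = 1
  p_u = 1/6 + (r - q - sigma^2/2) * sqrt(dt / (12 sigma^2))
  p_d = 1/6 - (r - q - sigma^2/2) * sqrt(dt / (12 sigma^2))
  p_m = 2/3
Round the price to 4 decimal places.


dt = T/N = 0.500000; dx = sigma*sqrt(3*dt) = 0.183712
u = exp(dx) = 1.201669; d = 1/u = 0.832176
p_u = 0.185378, p_m = 0.666667, p_d = 0.147955
Discount per step: exp(-r*dt) = 0.987578
Stock lattice S(k, j) with j the centered position index:
  k=0: S(0,+0) = 23.5200
  k=1: S(1,-1) = 19.5728; S(1,+0) = 23.5200; S(1,+1) = 28.2633
  k=2: S(2,-2) = 16.2880; S(2,-1) = 19.5728; S(2,+0) = 23.5200; S(2,+1) = 28.2633; S(2,+2) = 33.9631
Terminal payoffs V(N, j) = max(K - S_T, 0):
  V(2,-2) = 7.642016; V(2,-1) = 4.357228; V(2,+0) = 0.410000; V(2,+1) = 0.000000; V(2,+2) = 0.000000
Backward induction: V(k, j) = exp(-r*dt) * [p_u * V(k+1, j+1) + p_m * V(k+1, j) + p_d * V(k+1, j-1)]
  V(1,-1) = exp(-r*dt) * [p_u*0.410000 + p_m*4.357228 + p_d*7.642016] = 4.060427
  V(1,+0) = exp(-r*dt) * [p_u*0.000000 + p_m*0.410000 + p_d*4.357228] = 0.906605
  V(1,+1) = exp(-r*dt) * [p_u*0.000000 + p_m*0.000000 + p_d*0.410000] = 0.059908
  V(0,+0) = exp(-r*dt) * [p_u*0.059908 + p_m*0.906605 + p_d*4.060427] = 1.201162

Answer: Price = V(0,0) = 1.2012


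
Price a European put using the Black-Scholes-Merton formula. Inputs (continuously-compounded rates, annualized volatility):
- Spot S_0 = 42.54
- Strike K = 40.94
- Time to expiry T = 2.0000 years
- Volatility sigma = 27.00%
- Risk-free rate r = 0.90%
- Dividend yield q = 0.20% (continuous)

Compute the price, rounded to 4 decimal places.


d1 = (ln(S/K) + (r - q + 0.5*sigma^2) * T) / (sigma * sqrt(T)) = 0.32798553
d2 = d1 - sigma * sqrt(T) = -0.05385213
exp(-rT) = 0.98216103; exp(-qT) = 0.99600799
P = K * exp(-rT) * N(-d2) - S_0 * exp(-qT) * N(-d1)
N(-d1) = 0.37146130; N(-d2) = 0.52147351
P = 40.9400 * 0.98216103 * 0.52147351 - 42.5400 * 0.99600799 * 0.37146130 = 5.2294

Answer: Price = 5.2294


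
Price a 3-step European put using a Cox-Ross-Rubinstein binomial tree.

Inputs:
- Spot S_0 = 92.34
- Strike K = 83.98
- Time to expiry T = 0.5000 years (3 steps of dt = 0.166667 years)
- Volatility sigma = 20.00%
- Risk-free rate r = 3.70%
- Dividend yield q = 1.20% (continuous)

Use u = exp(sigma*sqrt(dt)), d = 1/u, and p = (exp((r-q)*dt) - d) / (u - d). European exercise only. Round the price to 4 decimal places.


dt = T/N = 0.166667
u = exp(sigma*sqrt(dt)) = 1.085076; d = 1/u = 0.921595
p = (exp((r-q)*dt) - d) / (u - d) = 0.505139
Discount per step: exp(-r*dt) = 0.993852
Stock lattice S(k, i) with i counting down-moves:
  k=0: S(0,0) = 92.3400
  k=1: S(1,0) = 100.1959; S(1,1) = 85.1001
  k=2: S(2,0) = 108.7201; S(2,1) = 92.3400; S(2,2) = 78.4278
  k=3: S(3,0) = 117.9695; S(3,1) = 100.1959; S(3,2) = 85.1001; S(3,3) = 72.2786
Terminal payoffs V(N, i) = max(K - S_T, 0):
  V(3,0) = 0.000000; V(3,1) = 0.000000; V(3,2) = 0.000000; V(3,3) = 11.701375
Backward induction: V(k, i) = exp(-r*dt) * [p * V(k+1, i) + (1-p) * V(k+1, i+1)].
  V(2,0) = exp(-r*dt) * [p*0.000000 + (1-p)*0.000000] = 0.000000
  V(2,1) = exp(-r*dt) * [p*0.000000 + (1-p)*0.000000] = 0.000000
  V(2,2) = exp(-r*dt) * [p*0.000000 + (1-p)*11.701375] = 5.754952
  V(1,0) = exp(-r*dt) * [p*0.000000 + (1-p)*0.000000] = 0.000000
  V(1,1) = exp(-r*dt) * [p*0.000000 + (1-p)*5.754952] = 2.830392
  V(0,0) = exp(-r*dt) * [p*0.000000 + (1-p)*2.830392] = 1.392039

Answer: Price = V(0,0) = 1.3920


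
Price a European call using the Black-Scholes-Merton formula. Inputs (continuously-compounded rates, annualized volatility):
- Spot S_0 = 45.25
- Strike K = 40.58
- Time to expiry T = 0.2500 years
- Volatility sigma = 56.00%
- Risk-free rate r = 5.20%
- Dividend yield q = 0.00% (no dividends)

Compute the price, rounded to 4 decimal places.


d1 = (ln(S/K) + (r - q + 0.5*sigma^2) * T) / (sigma * sqrt(T)) = 0.57545477
d2 = d1 - sigma * sqrt(T) = 0.29545477
exp(-rT) = 0.98708414; exp(-qT) = 1.00000000
C = S_0 * exp(-qT) * N(d1) - K * exp(-rT) * N(d2)
N(d1) = 0.71750811; N(d2) = 0.61617675
C = 45.2500 * 1.00000000 * 0.71750811 - 40.5800 * 0.98708414 * 0.61617675 = 7.7857

Answer: Price = 7.7857


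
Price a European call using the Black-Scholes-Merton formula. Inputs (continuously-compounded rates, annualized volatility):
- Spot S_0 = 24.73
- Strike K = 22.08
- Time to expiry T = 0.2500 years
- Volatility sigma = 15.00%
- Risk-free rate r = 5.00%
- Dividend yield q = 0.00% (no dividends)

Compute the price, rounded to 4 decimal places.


d1 = (ln(S/K) + (r - q + 0.5*sigma^2) * T) / (sigma * sqrt(T)) = 1.71543147
d2 = d1 - sigma * sqrt(T) = 1.64043147
exp(-rT) = 0.98757780; exp(-qT) = 1.00000000
C = S_0 * exp(-qT) * N(d1) - K * exp(-rT) * N(d2)
N(d1) = 0.95686692; N(d2) = 0.94954226
C = 24.7300 * 1.00000000 * 0.95686692 - 22.0800 * 0.98757780 * 0.94954226 = 2.9579

Answer: Price = 2.9579


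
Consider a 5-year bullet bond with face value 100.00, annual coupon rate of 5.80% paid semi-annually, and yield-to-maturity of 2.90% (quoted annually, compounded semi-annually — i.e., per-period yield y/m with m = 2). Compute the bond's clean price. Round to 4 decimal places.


Coupon per period c = face * coupon_rate / m = 2.900000
Periods per year m = 2; per-period yield y/m = 0.014500
Number of cashflows N = 10
Cashflows (t years, CF_t, discount factor 1/(1+y/m)^(m*t), PV):
  t = 0.5000: CF_t = 2.900000, DF = 0.985707, PV = 2.858551
  t = 1.0000: CF_t = 2.900000, DF = 0.971619, PV = 2.817694
  t = 1.5000: CF_t = 2.900000, DF = 0.957732, PV = 2.777422
  t = 2.0000: CF_t = 2.900000, DF = 0.944043, PV = 2.737725
  t = 2.5000: CF_t = 2.900000, DF = 0.930550, PV = 2.698595
  t = 3.0000: CF_t = 2.900000, DF = 0.917250, PV = 2.660025
  t = 3.5000: CF_t = 2.900000, DF = 0.904140, PV = 2.622006
  t = 4.0000: CF_t = 2.900000, DF = 0.891217, PV = 2.584530
  t = 4.5000: CF_t = 2.900000, DF = 0.878479, PV = 2.547590
  t = 5.0000: CF_t = 102.900000, DF = 0.865923, PV = 89.103520
Price P = sum_t PV_t = 113.407658

Answer: Price = 113.4077


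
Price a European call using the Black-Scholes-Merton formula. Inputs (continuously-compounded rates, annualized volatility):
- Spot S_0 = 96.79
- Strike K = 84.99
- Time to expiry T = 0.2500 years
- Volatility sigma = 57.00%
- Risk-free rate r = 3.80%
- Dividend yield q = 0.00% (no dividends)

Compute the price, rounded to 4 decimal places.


d1 = (ln(S/K) + (r - q + 0.5*sigma^2) * T) / (sigma * sqrt(T)) = 0.63200905
d2 = d1 - sigma * sqrt(T) = 0.34700905
exp(-rT) = 0.99054498; exp(-qT) = 1.00000000
C = S_0 * exp(-qT) * N(d1) - K * exp(-rT) * N(d2)
N(d1) = 0.73630952; N(d2) = 0.63570774
C = 96.7900 * 1.00000000 * 0.73630952 - 84.9900 * 0.99054498 * 0.63570774 = 17.7494

Answer: Price = 17.7494


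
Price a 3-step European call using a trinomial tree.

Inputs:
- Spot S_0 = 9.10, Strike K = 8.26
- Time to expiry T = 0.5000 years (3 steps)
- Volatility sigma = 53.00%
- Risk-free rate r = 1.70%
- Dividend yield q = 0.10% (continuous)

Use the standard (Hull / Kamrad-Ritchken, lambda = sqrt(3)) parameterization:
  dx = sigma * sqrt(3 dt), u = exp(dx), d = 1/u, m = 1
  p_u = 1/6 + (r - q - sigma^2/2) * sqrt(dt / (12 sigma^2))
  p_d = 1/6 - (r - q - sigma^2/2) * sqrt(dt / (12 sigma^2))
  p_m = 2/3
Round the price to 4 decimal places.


Answer: Price = V(0,0) = 1.7808

Derivation:
dt = T/N = 0.166667; dx = sigma*sqrt(3*dt) = 0.374767
u = exp(dx) = 1.454652; d = 1/u = 0.687450
p_u = 0.138994, p_m = 0.666667, p_d = 0.194339
Discount per step: exp(-r*dt) = 0.997171
Stock lattice S(k, j) with j the centered position index:
  k=0: S(0,+0) = 9.1000
  k=1: S(1,-1) = 6.2558; S(1,+0) = 9.1000; S(1,+1) = 13.2373
  k=2: S(2,-2) = 4.3005; S(2,-1) = 6.2558; S(2,+0) = 9.1000; S(2,+1) = 13.2373; S(2,+2) = 19.2557
  k=3: S(3,-3) = 2.9564; S(3,-2) = 4.3005; S(3,-1) = 6.2558; S(3,+0) = 9.1000; S(3,+1) = 13.2373; S(3,+2) = 19.2557; S(3,+3) = 28.0104
Terminal payoffs V(N, j) = max(S_T - K, 0):
  V(3,-3) = 0.000000; V(3,-2) = 0.000000; V(3,-1) = 0.000000; V(3,+0) = 0.840000; V(3,+1) = 4.977332; V(3,+2) = 10.995709; V(3,+3) = 19.750353
Backward induction: V(k, j) = exp(-r*dt) * [p_u * V(k+1, j+1) + p_m * V(k+1, j) + p_d * V(k+1, j-1)]
  V(2,-2) = exp(-r*dt) * [p_u*0.000000 + p_m*0.000000 + p_d*0.000000] = 0.000000
  V(2,-1) = exp(-r*dt) * [p_u*0.840000 + p_m*0.000000 + p_d*0.000000] = 0.116425
  V(2,+0) = exp(-r*dt) * [p_u*4.977332 + p_m*0.840000 + p_d*0.000000] = 1.248277
  V(2,+1) = exp(-r*dt) * [p_u*10.995709 + p_m*4.977332 + p_d*0.840000] = 4.995628
  V(2,+2) = exp(-r*dt) * [p_u*19.750353 + p_m*10.995709 + p_d*4.977332] = 11.011699
  V(1,-1) = exp(-r*dt) * [p_u*1.248277 + p_m*0.116425 + p_d*0.000000] = 0.250409
  V(1,+0) = exp(-r*dt) * [p_u*4.995628 + p_m*1.248277 + p_d*0.116425] = 1.544789
  V(1,+1) = exp(-r*dt) * [p_u*11.011699 + p_m*4.995628 + p_d*1.248277] = 5.089128
  V(0,+0) = exp(-r*dt) * [p_u*5.089128 + p_m*1.544789 + p_d*0.250409] = 1.780829


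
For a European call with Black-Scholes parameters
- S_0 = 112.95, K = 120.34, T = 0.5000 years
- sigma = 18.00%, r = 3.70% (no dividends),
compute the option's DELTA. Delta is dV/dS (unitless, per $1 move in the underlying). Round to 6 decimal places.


Answer: Delta = 0.386314

Derivation:
d1 = -0.2889381841; d2 = -0.4162174047
phi(d1) = 0.3826321595; exp(-qT) = 1.0000000000; exp(-rT) = 0.9816700746
N(d1) = 0.3863143413
Delta = exp(-qT) * N(d1) = 1.0000000000 * 0.3863143413 = 0.386314


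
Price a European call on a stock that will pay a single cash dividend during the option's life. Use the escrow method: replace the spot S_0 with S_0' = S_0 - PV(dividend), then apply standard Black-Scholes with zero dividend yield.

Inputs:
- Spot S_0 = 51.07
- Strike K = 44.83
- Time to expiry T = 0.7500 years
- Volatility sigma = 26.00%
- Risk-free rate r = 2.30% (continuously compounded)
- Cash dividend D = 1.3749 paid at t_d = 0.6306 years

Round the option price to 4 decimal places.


Answer: Price = 7.6151

Derivation:
PV(D) = D * exp(-r * t_d) = 1.3749 * 0.98560087 = 1.35510264
S_0' = S_0 - PV(D) = 51.0700 - 1.35510264 = 49.71489736
d1 = (ln(S_0'/K) + (r + sigma^2/2)*T) / (sigma*sqrt(T)) = 0.64852901
d2 = d1 - sigma*sqrt(T) = 0.42336241
exp(-rT) = 0.98289793
N(d1) = 0.74167857; N(d2) = 0.66398457
C = S_0' * N(d1) - K * exp(-rT) * N(d2) = 49.71489736 * 0.74167857 - 44.8300 * 0.98289793 * 0.66398457 = 7.6151


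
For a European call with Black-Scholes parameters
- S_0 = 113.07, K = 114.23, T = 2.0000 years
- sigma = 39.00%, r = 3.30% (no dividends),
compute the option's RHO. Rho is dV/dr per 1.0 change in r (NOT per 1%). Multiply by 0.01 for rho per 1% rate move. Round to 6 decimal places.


d1 = 0.3769298625; d2 = -0.1746134268
phi(d1) = 0.3715853883; exp(-qT) = 1.0000000000; exp(-rT) = 0.9361308643
N(d2) = 0.4306916988
Rho = K*T*exp(-rT)*N(d2) = 114.2300 * 2.0000 * 0.9361308643 * 0.4306916988 = 92.111369

Answer: Rho = 92.111369


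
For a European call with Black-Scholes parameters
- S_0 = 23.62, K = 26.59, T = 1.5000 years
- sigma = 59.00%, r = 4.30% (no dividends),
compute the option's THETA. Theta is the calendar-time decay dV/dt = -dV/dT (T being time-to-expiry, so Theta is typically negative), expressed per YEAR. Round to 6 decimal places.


Answer: Theta = -2.533614

Derivation:
d1 = 0.2866506453; d2 = -0.4359488289
phi(d1) = 0.3828841449; exp(-qT) = 1.0000000000; exp(-rT) = 0.9375361143
Theta = -S*exp(-qT)*phi(d1)*sigma/(2*sqrt(T)) - r*K*exp(-rT)*N(d2) + q*S*exp(-qT)*N(d1)
N(d1) = 0.6128100842; N(d2) = 0.3314369283; sqrt(T) = 1.2247448714
Term 1 = -23.6200 * 1.0000000000 * 0.3828841449 * 0.5900 / (2 * 1.2247448714) = -2.1783299490
Term 2 = -0.0430 * 26.5900 * 0.9375361143 * 0.3314369283 = -0.3552840364
Term 3 = 0 (no dividend yield, q = 0)
Theta = -2.1783299490 + (-0.3552840364) + (0.0000000000) = -2.533614


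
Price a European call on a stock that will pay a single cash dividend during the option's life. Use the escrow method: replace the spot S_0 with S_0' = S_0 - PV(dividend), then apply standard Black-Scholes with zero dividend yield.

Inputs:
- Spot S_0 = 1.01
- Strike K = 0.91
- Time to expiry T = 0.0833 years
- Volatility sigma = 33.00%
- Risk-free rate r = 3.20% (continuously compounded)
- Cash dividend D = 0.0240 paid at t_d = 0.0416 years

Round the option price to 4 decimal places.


Answer: Price = 0.0880

Derivation:
PV(D) = D * exp(-r * t_d) = 0.0240 * 0.99866969 = 0.02396807
S_0' = S_0 - PV(D) = 1.0100 - 0.02396807 = 0.98603193
d1 = (ln(S_0'/K) + (r + sigma^2/2)*T) / (sigma*sqrt(T)) = 0.91812250
d2 = d1 - sigma*sqrt(T) = 0.82287876
exp(-rT) = 0.99733795
N(d1) = 0.82072263; N(d2) = 0.79471153
C = S_0' * N(d1) - K * exp(-rT) * N(d2) = 0.98603193 * 0.82072263 - 0.9100 * 0.99733795 * 0.79471153 = 0.0880


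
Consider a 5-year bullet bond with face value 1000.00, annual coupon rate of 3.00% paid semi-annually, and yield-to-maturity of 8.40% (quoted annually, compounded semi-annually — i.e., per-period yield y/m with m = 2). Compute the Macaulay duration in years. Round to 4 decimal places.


Coupon per period c = face * coupon_rate / m = 15.000000
Periods per year m = 2; per-period yield y/m = 0.042000
Number of cashflows N = 10
Cashflows (t years, CF_t, discount factor 1/(1+y/m)^(m*t), PV):
  t = 0.5000: CF_t = 15.000000, DF = 0.959693, PV = 14.395393
  t = 1.0000: CF_t = 15.000000, DF = 0.921010, PV = 13.815157
  t = 1.5000: CF_t = 15.000000, DF = 0.883887, PV = 13.258308
  t = 2.0000: CF_t = 15.000000, DF = 0.848260, PV = 12.723904
  t = 2.5000: CF_t = 15.000000, DF = 0.814069, PV = 12.211040
  t = 3.0000: CF_t = 15.000000, DF = 0.781257, PV = 11.718849
  t = 3.5000: CF_t = 15.000000, DF = 0.749766, PV = 11.246496
  t = 4.0000: CF_t = 15.000000, DF = 0.719545, PV = 10.793182
  t = 4.5000: CF_t = 15.000000, DF = 0.690543, PV = 10.358140
  t = 5.0000: CF_t = 1015.000000, DF = 0.662709, PV = 672.649545
Price P = sum_t PV_t = 783.170014
Macaulay numerator sum_t t * PV_t:
  t * PV_t at t = 0.5000: 7.197697
  t * PV_t at t = 1.0000: 13.815157
  t * PV_t at t = 1.5000: 19.887462
  t * PV_t at t = 2.0000: 25.447808
  t * PV_t at t = 2.5000: 30.527601
  t * PV_t at t = 3.0000: 35.156546
  t * PV_t at t = 3.5000: 39.362735
  t * PV_t at t = 4.0000: 43.172729
  t * PV_t at t = 4.5000: 46.611631
  t * PV_t at t = 5.0000: 3363.247724
Macaulay duration D = (sum_t t * PV_t) / P = 3624.427089 / 783.170014 = 4.627893

Answer: Macaulay duration = 4.6279 years


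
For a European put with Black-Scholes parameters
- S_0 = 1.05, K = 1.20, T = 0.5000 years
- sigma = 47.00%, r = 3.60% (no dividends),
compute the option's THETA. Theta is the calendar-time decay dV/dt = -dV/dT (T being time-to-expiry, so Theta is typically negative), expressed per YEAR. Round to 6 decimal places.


Answer: Theta = -0.107397

Derivation:
d1 = -0.1814598263; d2 = -0.5138000134
phi(d1) = 0.3924279335; exp(-qT) = 1.0000000000; exp(-rT) = 0.9821610324
Theta = -S*exp(-qT)*phi(d1)*sigma/(2*sqrt(T)) + r*K*exp(-rT)*N(-d2) - q*S*exp(-qT)*N(-d1)
N(-d1) = 0.5719966682; N(-d2) = 0.6963040907; sqrt(T) = 0.7071067812
Term 1 = -1.0500 * 1.0000000000 * 0.3924279335 * 0.4700 / (2 * 0.7071067812) = -0.1369405515
Term 2 = 0.0360 * 1.2000 * 0.9821610324 * 0.6963040907 = 0.0295437346
Term 3 = 0 (no dividend yield, q = 0)
Theta = -0.1369405515 + (0.0295437346) + (0.0000000000) = -0.107397


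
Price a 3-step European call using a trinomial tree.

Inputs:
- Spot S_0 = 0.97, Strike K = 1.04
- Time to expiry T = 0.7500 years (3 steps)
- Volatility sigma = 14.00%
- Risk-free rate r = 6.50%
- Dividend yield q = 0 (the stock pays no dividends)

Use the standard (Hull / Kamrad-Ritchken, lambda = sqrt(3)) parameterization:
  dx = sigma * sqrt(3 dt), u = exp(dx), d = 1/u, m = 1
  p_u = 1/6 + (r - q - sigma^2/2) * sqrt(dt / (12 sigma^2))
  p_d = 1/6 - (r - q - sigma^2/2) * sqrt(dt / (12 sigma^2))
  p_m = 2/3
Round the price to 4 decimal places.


dt = T/N = 0.250000; dx = sigma*sqrt(3*dt) = 0.121244
u = exp(dx) = 1.128900; d = 1/u = 0.885818
p_u = 0.223577, p_m = 0.666667, p_d = 0.109756
Discount per step: exp(-r*dt) = 0.983881
Stock lattice S(k, j) with j the centered position index:
  k=0: S(0,+0) = 0.9700
  k=1: S(1,-1) = 0.8592; S(1,+0) = 0.9700; S(1,+1) = 1.0950
  k=2: S(2,-2) = 0.7611; S(2,-1) = 0.8592; S(2,+0) = 0.9700; S(2,+1) = 1.0950; S(2,+2) = 1.2362
  k=3: S(3,-3) = 0.6742; S(3,-2) = 0.7611; S(3,-1) = 0.8592; S(3,+0) = 0.9700; S(3,+1) = 1.0950; S(3,+2) = 1.2362; S(3,+3) = 1.3955
Terminal payoffs V(N, j) = max(S_T - K, 0):
  V(3,-3) = 0.000000; V(3,-2) = 0.000000; V(3,-1) = 0.000000; V(3,+0) = 0.000000; V(3,+1) = 0.055033; V(3,+2) = 0.196182; V(3,+3) = 0.355526
Backward induction: V(k, j) = exp(-r*dt) * [p_u * V(k+1, j+1) + p_m * V(k+1, j) + p_d * V(k+1, j-1)]
  V(2,-2) = exp(-r*dt) * [p_u*0.000000 + p_m*0.000000 + p_d*0.000000] = 0.000000
  V(2,-1) = exp(-r*dt) * [p_u*0.000000 + p_m*0.000000 + p_d*0.000000] = 0.000000
  V(2,+0) = exp(-r*dt) * [p_u*0.055033 + p_m*0.000000 + p_d*0.000000] = 0.012106
  V(2,+1) = exp(-r*dt) * [p_u*0.196182 + p_m*0.055033 + p_d*0.000000] = 0.079252
  V(2,+2) = exp(-r*dt) * [p_u*0.355526 + p_m*0.196182 + p_d*0.055033] = 0.212829
  V(1,-1) = exp(-r*dt) * [p_u*0.012106 + p_m*0.000000 + p_d*0.000000] = 0.002663
  V(1,+0) = exp(-r*dt) * [p_u*0.079252 + p_m*0.012106 + p_d*0.000000] = 0.025374
  V(1,+1) = exp(-r*dt) * [p_u*0.212829 + p_m*0.079252 + p_d*0.012106] = 0.100107
  V(0,+0) = exp(-r*dt) * [p_u*0.100107 + p_m*0.025374 + p_d*0.002663] = 0.038952

Answer: Price = V(0,0) = 0.0390


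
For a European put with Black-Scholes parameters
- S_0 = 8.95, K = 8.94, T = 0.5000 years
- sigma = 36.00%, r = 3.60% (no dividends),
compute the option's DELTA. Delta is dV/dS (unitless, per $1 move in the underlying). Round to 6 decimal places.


Answer: Delta = -0.419809

Derivation:
d1 = 0.2023815940; d2 = -0.0521768472
phi(d1) = 0.3908553689; exp(-qT) = 1.0000000000; exp(-rT) = 0.9821610324
N(-d1) = 0.4198092083
Delta = -exp(-qT) * N(-d1) = -1.0000000000 * 0.4198092083 = -0.419809


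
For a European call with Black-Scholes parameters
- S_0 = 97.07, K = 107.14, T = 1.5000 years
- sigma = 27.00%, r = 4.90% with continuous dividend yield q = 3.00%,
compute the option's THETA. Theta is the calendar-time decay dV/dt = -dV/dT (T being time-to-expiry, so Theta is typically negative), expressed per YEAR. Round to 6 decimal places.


d1 = -0.0469607184; d2 = -0.3776418337
phi(d1) = 0.3985026273; exp(-qT) = 0.9559974818; exp(-rT) = 0.9291361458
Theta = -S*exp(-qT)*phi(d1)*sigma/(2*sqrt(T)) - r*K*exp(-rT)*N(d2) + q*S*exp(-qT)*N(d1)
N(d1) = 0.4812722676; N(d2) = 0.3528483416; sqrt(T) = 1.2247448714
Term 1 = -97.0700 * 0.9559974818 * 0.3985026273 * 0.2700 / (2 * 1.2247448714) = -4.0762527603
Term 2 = -0.0490 * 107.1400 * 0.9291361458 * 0.3528483416 = -1.7211358797
Term 3 = 0.0300 * 97.0700 * 0.9559974818 * 0.4812722676 = 1.3398428705
Theta = -4.0762527603 + (-1.7211358797) + (1.3398428705) = -4.457546

Answer: Theta = -4.457546


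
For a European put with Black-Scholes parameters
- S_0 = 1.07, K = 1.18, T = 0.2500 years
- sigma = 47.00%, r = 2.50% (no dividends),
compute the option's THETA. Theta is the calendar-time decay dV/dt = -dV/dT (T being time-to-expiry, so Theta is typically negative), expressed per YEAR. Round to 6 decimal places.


Answer: Theta = -0.172979

Derivation:
d1 = -0.2723118724; d2 = -0.5073118724
phi(d1) = 0.3844216003; exp(-qT) = 1.0000000000; exp(-rT) = 0.9937694906
Theta = -S*exp(-qT)*phi(d1)*sigma/(2*sqrt(T)) + r*K*exp(-rT)*N(-d2) - q*S*exp(-qT)*N(-d1)
N(-d1) = 0.6073088859; N(-d2) = 0.6940319952; sqrt(T) = 0.5000000000
Term 1 = -1.0700 * 1.0000000000 * 0.3844216003 * 0.4700 / (2 * 0.5000000000) = -0.1933256228
Term 2 = 0.0250 * 1.1800 * 0.9937694906 * 0.6940319952 = 0.0203463808
Term 3 = 0 (no dividend yield, q = 0)
Theta = -0.1933256228 + (0.0203463808) + (0.0000000000) = -0.172979


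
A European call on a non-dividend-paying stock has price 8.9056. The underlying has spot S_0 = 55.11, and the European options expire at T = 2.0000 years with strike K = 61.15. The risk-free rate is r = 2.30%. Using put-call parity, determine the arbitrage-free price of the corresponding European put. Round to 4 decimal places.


Put-call parity: C - P = S_0 * exp(-qT) - K * exp(-rT).
S_0 * exp(-qT) = 55.1100 * 1.00000000 = 55.11000000
K * exp(-rT) = 61.1500 * 0.95504196 = 58.40081599
P = C - S*exp(-qT) + K*exp(-rT)
P = 8.9056 - 55.11000000 + 58.40081599 = 12.1964

Answer: Put price = 12.1964


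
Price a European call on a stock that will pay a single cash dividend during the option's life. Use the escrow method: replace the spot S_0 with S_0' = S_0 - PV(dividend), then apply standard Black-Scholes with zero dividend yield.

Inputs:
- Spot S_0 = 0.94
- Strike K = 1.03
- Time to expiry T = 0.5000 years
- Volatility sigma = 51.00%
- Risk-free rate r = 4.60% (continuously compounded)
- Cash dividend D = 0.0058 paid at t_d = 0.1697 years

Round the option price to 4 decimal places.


PV(D) = D * exp(-r * t_d) = 0.0058 * 0.99222419 = 0.00575490
S_0' = S_0 - PV(D) = 0.9400 - 0.00575490 = 0.93424510
d1 = (ln(S_0'/K) + (r + sigma^2/2)*T) / (sigma*sqrt(T)) = -0.02648256
d2 = d1 - sigma*sqrt(T) = -0.38710702
exp(-rT) = 0.97726248
N(d1) = 0.48943622; N(d2) = 0.34933849
C = S_0' * N(d1) - K * exp(-rT) * N(d2) = 0.93424510 * 0.48943622 - 1.0300 * 0.97726248 * 0.34933849 = 0.1056

Answer: Price = 0.1056


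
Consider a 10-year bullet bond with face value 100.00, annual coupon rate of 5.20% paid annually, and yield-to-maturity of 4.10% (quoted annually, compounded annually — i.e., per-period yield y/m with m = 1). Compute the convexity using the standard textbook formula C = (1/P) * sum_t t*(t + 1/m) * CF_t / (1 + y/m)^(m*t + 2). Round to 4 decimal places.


Coupon per period c = face * coupon_rate / m = 5.200000
Periods per year m = 1; per-period yield y/m = 0.041000
Number of cashflows N = 10
Cashflows (t years, CF_t, discount factor 1/(1+y/m)^(m*t), PV):
  t = 1.0000: CF_t = 5.200000, DF = 0.960615, PV = 4.995197
  t = 2.0000: CF_t = 5.200000, DF = 0.922781, PV = 4.798460
  t = 3.0000: CF_t = 5.200000, DF = 0.886437, PV = 4.609472
  t = 4.0000: CF_t = 5.200000, DF = 0.851524, PV = 4.427927
  t = 5.0000: CF_t = 5.200000, DF = 0.817987, PV = 4.253532
  t = 6.0000: CF_t = 5.200000, DF = 0.785770, PV = 4.086006
  t = 7.0000: CF_t = 5.200000, DF = 0.754823, PV = 3.925078
  t = 8.0000: CF_t = 5.200000, DF = 0.725094, PV = 3.770488
  t = 9.0000: CF_t = 5.200000, DF = 0.696536, PV = 3.621986
  t = 10.0000: CF_t = 105.200000, DF = 0.669103, PV = 70.389591
Price P = sum_t PV_t = 108.877736
Convexity numerator sum_t t*(t + 1/m) * CF_t / (1+y/m)^(m*t + 2):
  t = 1.0000: term = 9.218943
  t = 2.0000: term = 26.567560
  t = 3.0000: term = 51.042383
  t = 4.0000: term = 81.720114
  t = 5.0000: term = 117.752325
  t = 6.0000: term = 158.360476
  t = 7.0000: term = 202.831221
  t = 8.0000: term = 250.512006
  t = 9.0000: term = 300.806924
  t = 10.0000: term = 7144.957846
Convexity = (1/P) * sum = 8343.769798 / 108.877736 = 76.634307

Answer: Convexity = 76.6343


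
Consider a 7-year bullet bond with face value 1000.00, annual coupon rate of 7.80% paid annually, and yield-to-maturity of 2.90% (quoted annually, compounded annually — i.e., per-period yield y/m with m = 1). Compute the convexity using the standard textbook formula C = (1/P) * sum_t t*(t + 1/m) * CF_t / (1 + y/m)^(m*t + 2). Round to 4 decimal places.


Coupon per period c = face * coupon_rate / m = 78.000000
Periods per year m = 1; per-period yield y/m = 0.029000
Number of cashflows N = 7
Cashflows (t years, CF_t, discount factor 1/(1+y/m)^(m*t), PV):
  t = 1.0000: CF_t = 78.000000, DF = 0.971817, PV = 75.801749
  t = 2.0000: CF_t = 78.000000, DF = 0.944429, PV = 73.665451
  t = 3.0000: CF_t = 78.000000, DF = 0.917812, PV = 71.589360
  t = 4.0000: CF_t = 78.000000, DF = 0.891946, PV = 69.571778
  t = 5.0000: CF_t = 78.000000, DF = 0.866808, PV = 67.611058
  t = 6.0000: CF_t = 78.000000, DF = 0.842379, PV = 65.705595
  t = 7.0000: CF_t = 1078.000000, DF = 0.818639, PV = 882.492732
Price P = sum_t PV_t = 1306.437724
Convexity numerator sum_t t*(t + 1/m) * CF_t / (1+y/m)^(m*t + 2):
  t = 1.0000: term = 143.178720
  t = 2.0000: term = 417.430669
  t = 3.0000: term = 811.332690
  t = 4.0000: term = 1314.111905
  t = 5.0000: term = 1915.615022
  t = 6.0000: term = 2606.278942
  t = 7.0000: term = 46673.289959
Convexity = (1/P) * sum = 53881.237906 / 1306.437724 = 41.242867

Answer: Convexity = 41.2429


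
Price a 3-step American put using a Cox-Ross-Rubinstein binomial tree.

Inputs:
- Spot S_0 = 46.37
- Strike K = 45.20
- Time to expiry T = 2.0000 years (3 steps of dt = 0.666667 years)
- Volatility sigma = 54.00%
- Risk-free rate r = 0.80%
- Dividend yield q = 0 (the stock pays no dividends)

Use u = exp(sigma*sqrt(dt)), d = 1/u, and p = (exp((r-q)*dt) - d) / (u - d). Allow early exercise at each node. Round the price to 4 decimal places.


Answer: Price = V(0,0) = 13.7054

Derivation:
dt = T/N = 0.666667
u = exp(sigma*sqrt(dt)) = 1.554118; d = 1/u = 0.643452
p = (exp((r-q)*dt) - d) / (u - d) = 0.397397
Discount per step: exp(-r*dt) = 0.994681
Stock lattice S(k, i) with i counting down-moves:
  k=0: S(0,0) = 46.3700
  k=1: S(1,0) = 72.0644; S(1,1) = 29.8369
  k=2: S(2,0) = 111.9967; S(2,1) = 46.3700; S(2,2) = 19.1986
  k=3: S(3,0) = 174.0560; S(3,1) = 72.0644; S(3,2) = 29.8369; S(3,3) = 12.3534
Terminal payoffs V(N, i) = max(K - S_T, 0):
  V(3,0) = 0.000000; V(3,1) = 0.000000; V(3,2) = 15.363140; V(3,3) = 32.846638
Backward induction: V(k, i) = exp(-r*dt) * [p * V(k+1, i) + (1-p) * V(k+1, i+1)]; then take max(V_cont, immediate exercise) for American.
  V(2,0) = exp(-r*dt) * [p*0.000000 + (1-p)*0.000000] = 0.000000; exercise = 0.000000; V(2,0) = max -> 0.000000
  V(2,1) = exp(-r*dt) * [p*0.000000 + (1-p)*15.363140] = 9.208634; exercise = 0.000000; V(2,1) = max -> 9.208634
  V(2,2) = exp(-r*dt) * [p*15.363140 + (1-p)*32.846638] = 25.760994; exercise = 26.001419; V(2,2) = max -> 26.001419
  V(1,0) = exp(-r*dt) * [p*0.000000 + (1-p)*9.208634] = 5.519636; exercise = 0.000000; V(1,0) = max -> 5.519636
  V(1,1) = exp(-r*dt) * [p*9.208634 + (1-p)*26.001419] = 19.225212; exercise = 15.363140; V(1,1) = max -> 19.225212
  V(0,0) = exp(-r*dt) * [p*5.519636 + (1-p)*19.225212] = 13.705370; exercise = 0.000000; V(0,0) = max -> 13.705370
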